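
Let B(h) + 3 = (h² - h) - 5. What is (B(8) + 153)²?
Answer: 40401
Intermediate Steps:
B(h) = -8 + h² - h (B(h) = -3 + ((h² - h) - 5) = -3 + (-5 + h² - h) = -8 + h² - h)
(B(8) + 153)² = ((-8 + 8² - 1*8) + 153)² = ((-8 + 64 - 8) + 153)² = (48 + 153)² = 201² = 40401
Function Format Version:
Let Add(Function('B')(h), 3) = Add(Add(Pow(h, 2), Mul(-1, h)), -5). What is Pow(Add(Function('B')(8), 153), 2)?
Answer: 40401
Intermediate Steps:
Function('B')(h) = Add(-8, Pow(h, 2), Mul(-1, h)) (Function('B')(h) = Add(-3, Add(Add(Pow(h, 2), Mul(-1, h)), -5)) = Add(-3, Add(-5, Pow(h, 2), Mul(-1, h))) = Add(-8, Pow(h, 2), Mul(-1, h)))
Pow(Add(Function('B')(8), 153), 2) = Pow(Add(Add(-8, Pow(8, 2), Mul(-1, 8)), 153), 2) = Pow(Add(Add(-8, 64, -8), 153), 2) = Pow(Add(48, 153), 2) = Pow(201, 2) = 40401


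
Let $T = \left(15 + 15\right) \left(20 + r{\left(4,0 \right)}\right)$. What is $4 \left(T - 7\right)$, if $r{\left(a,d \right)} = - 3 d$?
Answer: $2372$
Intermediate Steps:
$T = 600$ ($T = \left(15 + 15\right) \left(20 - 0\right) = 30 \left(20 + 0\right) = 30 \cdot 20 = 600$)
$4 \left(T - 7\right) = 4 \left(600 - 7\right) = 4 \cdot 593 = 2372$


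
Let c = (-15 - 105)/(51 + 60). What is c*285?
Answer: -11400/37 ≈ -308.11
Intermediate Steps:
c = -40/37 (c = -120/111 = -120*1/111 = -40/37 ≈ -1.0811)
c*285 = -40/37*285 = -11400/37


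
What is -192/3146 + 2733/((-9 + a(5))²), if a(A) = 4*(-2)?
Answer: 4271265/454597 ≈ 9.3957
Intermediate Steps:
a(A) = -8
-192/3146 + 2733/((-9 + a(5))²) = -192/3146 + 2733/((-9 - 8)²) = -192*1/3146 + 2733/((-17)²) = -96/1573 + 2733/289 = 4271265/454597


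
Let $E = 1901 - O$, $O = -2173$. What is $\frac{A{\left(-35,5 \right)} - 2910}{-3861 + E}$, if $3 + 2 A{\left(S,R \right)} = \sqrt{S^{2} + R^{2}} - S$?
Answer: $- \frac{2894}{213} + \frac{25 \sqrt{2}}{426} \approx -13.504$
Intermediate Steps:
$E = 4074$ ($E = 1901 - -2173 = 1901 + 2173 = 4074$)
$A{\left(S,R \right)} = - \frac{3}{2} + \frac{\sqrt{R^{2} + S^{2}}}{2} - \frac{S}{2}$ ($A{\left(S,R \right)} = - \frac{3}{2} + \frac{\sqrt{S^{2} + R^{2}} - S}{2} = - \frac{3}{2} + \frac{\sqrt{R^{2} + S^{2}} - S}{2} = - \frac{3}{2} - \left(\frac{S}{2} - \frac{\sqrt{R^{2} + S^{2}}}{2}\right) = - \frac{3}{2} + \frac{\sqrt{R^{2} + S^{2}}}{2} - \frac{S}{2}$)
$\frac{A{\left(-35,5 \right)} - 2910}{-3861 + E} = \frac{\left(- \frac{3}{2} + \frac{\sqrt{5^{2} + \left(-35\right)^{2}}}{2} - - \frac{35}{2}\right) - 2910}{-3861 + 4074} = \frac{\left(- \frac{3}{2} + \frac{\sqrt{25 + 1225}}{2} + \frac{35}{2}\right) - 2910}{213} = \left(\left(- \frac{3}{2} + \frac{\sqrt{1250}}{2} + \frac{35}{2}\right) - 2910\right) \frac{1}{213} = \left(\left(- \frac{3}{2} + \frac{25 \sqrt{2}}{2} + \frac{35}{2}\right) - 2910\right) \frac{1}{213} = \left(\left(16 + \frac{25 \sqrt{2}}{2}\right) - 2910\right) \frac{1}{213} = \left(-2894 + \frac{25 \sqrt{2}}{2}\right) \frac{1}{213} = - \frac{2894}{213} + \frac{25 \sqrt{2}}{426}$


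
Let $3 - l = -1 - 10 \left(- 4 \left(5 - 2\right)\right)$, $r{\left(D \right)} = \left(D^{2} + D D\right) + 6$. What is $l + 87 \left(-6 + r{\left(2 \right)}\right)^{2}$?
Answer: $5452$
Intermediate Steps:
$r{\left(D \right)} = 6 + 2 D^{2}$ ($r{\left(D \right)} = \left(D^{2} + D^{2}\right) + 6 = 2 D^{2} + 6 = 6 + 2 D^{2}$)
$l = -116$ ($l = 3 - \left(-1 - 10 \left(- 4 \left(5 - 2\right)\right)\right) = 3 - \left(-1 - 10 \left(\left(-4\right) 3\right)\right) = 3 - \left(-1 - -120\right) = 3 - \left(-1 + 120\right) = 3 - 119 = -116$)
$l + 87 \left(-6 + r{\left(2 \right)}\right)^{2} = -116 + 87 \left(-6 + \left(6 + 2 \cdot 2^{2}\right)\right)^{2} = -116 + 87 \left(-6 + \left(6 + 2 \cdot 4\right)\right)^{2} = -116 + 87 \left(-6 + \left(6 + 8\right)\right)^{2} = -116 + 87 \left(-6 + 14\right)^{2} = -116 + 87 \cdot 8^{2} = -116 + 87 \cdot 64 = -116 + 5568 = 5452$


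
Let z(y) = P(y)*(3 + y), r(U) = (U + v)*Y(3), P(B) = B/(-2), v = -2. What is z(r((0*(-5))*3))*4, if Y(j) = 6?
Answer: -216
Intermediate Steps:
P(B) = -B/2 (P(B) = B*(-½) = -B/2)
r(U) = -12 + 6*U (r(U) = (U - 2)*6 = (-2 + U)*6 = -12 + 6*U)
z(y) = -y*(3 + y)/2 (z(y) = (-y/2)*(3 + y) = -y*(3 + y)/2)
z(r((0*(-5))*3))*4 = -(-12 + 6*((0*(-5))*3))*(3 + (-12 + 6*((0*(-5))*3)))/2*4 = -(-12 + 6*(0*3))*(3 + (-12 + 6*(0*3)))/2*4 = -(-12 + 6*0)*(3 + (-12 + 6*0))/2*4 = -(-12 + 0)*(3 + (-12 + 0))/2*4 = -½*(-12)*(3 - 12)*4 = -½*(-12)*(-9)*4 = -54*4 = -216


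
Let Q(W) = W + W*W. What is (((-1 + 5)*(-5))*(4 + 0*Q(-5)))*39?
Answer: -3120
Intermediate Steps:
Q(W) = W + W²
(((-1 + 5)*(-5))*(4 + 0*Q(-5)))*39 = (((-1 + 5)*(-5))*(4 + 0*(-5*(1 - 5))))*39 = ((4*(-5))*(4 + 0*(-5*(-4))))*39 = -20*(4 + 0*20)*39 = -20*(4 + 0)*39 = -20*4*39 = -80*39 = -3120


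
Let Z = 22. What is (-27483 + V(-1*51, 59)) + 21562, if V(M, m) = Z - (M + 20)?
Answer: -5868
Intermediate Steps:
V(M, m) = 2 - M (V(M, m) = 22 - (M + 20) = 22 - (20 + M) = 22 + (-20 - M) = 2 - M)
(-27483 + V(-1*51, 59)) + 21562 = (-27483 + (2 - (-1)*51)) + 21562 = (-27483 + (2 - 1*(-51))) + 21562 = (-27483 + (2 + 51)) + 21562 = (-27483 + 53) + 21562 = -27430 + 21562 = -5868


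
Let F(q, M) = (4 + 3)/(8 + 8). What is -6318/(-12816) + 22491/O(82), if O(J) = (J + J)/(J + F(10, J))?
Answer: 2640356109/233536 ≈ 11306.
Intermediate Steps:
F(q, M) = 7/16
O(J) = 2*J/(7/16 + J) (O(J) = (J + J)/(J + 7/16) = (2*J)/(7/16 + J) = 2*J/(7/16 + J))
-6318/(-12816) + 22491/O(82) = -6318/(-12816) + 22491/((32*82/(7 + 16*82))) = -6318*(-1/12816) + 22491/((32*82/(7 + 1312))) = 351/712 + 22491/((32*82/1319)) = 351/712 + 22491/((32*82*(1/1319))) = 351/712 + 22491/(2624/1319) = 351/712 + 22491*(1319/2624) = 351/712 + 29665629/2624 = 2640356109/233536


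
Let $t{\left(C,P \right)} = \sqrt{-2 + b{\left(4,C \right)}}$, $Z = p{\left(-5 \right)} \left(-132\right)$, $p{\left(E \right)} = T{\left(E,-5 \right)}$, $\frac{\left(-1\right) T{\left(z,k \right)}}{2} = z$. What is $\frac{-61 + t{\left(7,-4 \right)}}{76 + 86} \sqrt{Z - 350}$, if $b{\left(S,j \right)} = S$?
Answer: $\frac{i \sqrt{1670} \left(-61 + \sqrt{2}\right)}{162} \approx - 15.031 i$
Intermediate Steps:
$T{\left(z,k \right)} = - 2 z$
$p{\left(E \right)} = - 2 E$
$Z = -1320$ ($Z = \left(-2\right) \left(-5\right) \left(-132\right) = 10 \left(-132\right) = -1320$)
$t{\left(C,P \right)} = \sqrt{2}$ ($t{\left(C,P \right)} = \sqrt{-2 + 4} = \sqrt{2}$)
$\frac{-61 + t{\left(7,-4 \right)}}{76 + 86} \sqrt{Z - 350} = \frac{-61 + \sqrt{2}}{76 + 86} \sqrt{-1320 - 350} = \frac{-61 + \sqrt{2}}{162} \sqrt{-1670} = \left(-61 + \sqrt{2}\right) \frac{1}{162} i \sqrt{1670} = \left(- \frac{61}{162} + \frac{\sqrt{2}}{162}\right) i \sqrt{1670} = i \sqrt{1670} \left(- \frac{61}{162} + \frac{\sqrt{2}}{162}\right)$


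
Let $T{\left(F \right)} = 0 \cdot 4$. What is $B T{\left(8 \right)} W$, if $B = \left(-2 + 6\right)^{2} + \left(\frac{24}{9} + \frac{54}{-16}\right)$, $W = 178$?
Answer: $0$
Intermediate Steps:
$T{\left(F \right)} = 0$
$B = \frac{367}{24}$ ($B = 4^{2} + \left(24 \cdot \frac{1}{9} + 54 \left(- \frac{1}{16}\right)\right) = 16 + \left(\frac{8}{3} - \frac{27}{8}\right) = 16 - \frac{17}{24} = \frac{367}{24} \approx 15.292$)
$B T{\left(8 \right)} W = \frac{367}{24} \cdot 0 \cdot 178 = 0 \cdot 178 = 0$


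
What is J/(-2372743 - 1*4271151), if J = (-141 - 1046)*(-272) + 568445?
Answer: -891309/6643894 ≈ -0.13415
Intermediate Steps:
J = 891309 (J = -1187*(-272) + 568445 = 322864 + 568445 = 891309)
J/(-2372743 - 1*4271151) = 891309/(-2372743 - 1*4271151) = 891309/(-2372743 - 4271151) = 891309/(-6643894) = 891309*(-1/6643894) = -891309/6643894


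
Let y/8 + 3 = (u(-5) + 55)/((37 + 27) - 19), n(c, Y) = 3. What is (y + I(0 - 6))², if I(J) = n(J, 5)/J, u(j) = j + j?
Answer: 1089/4 ≈ 272.25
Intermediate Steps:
u(j) = 2*j
I(J) = 3/J
y = -16 (y = -24 + 8*((2*(-5) + 55)/((37 + 27) - 19)) = -24 + 8*((-10 + 55)/(64 - 19)) = -24 + 8*(45/45) = -24 + 8*(45*(1/45)) = -24 + 8*1 = -24 + 8 = -16)
(y + I(0 - 6))² = (-16 + 3/(0 - 6))² = (-16 + 3/(-6))² = (-16 + 3*(-⅙))² = (-16 - ½)² = (-33/2)² = 1089/4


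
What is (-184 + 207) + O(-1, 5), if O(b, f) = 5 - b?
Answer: 29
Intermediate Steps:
(-184 + 207) + O(-1, 5) = (-184 + 207) + (5 - 1*(-1)) = 23 + (5 + 1) = 23 + 6 = 29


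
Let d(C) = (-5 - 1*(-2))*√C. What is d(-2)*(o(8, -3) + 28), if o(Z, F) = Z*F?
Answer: -12*I*√2 ≈ -16.971*I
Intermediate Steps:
o(Z, F) = F*Z
d(C) = -3*√C (d(C) = (-5 + 2)*√C = -3*√C)
d(-2)*(o(8, -3) + 28) = (-3*I*√2)*(-3*8 + 28) = (-3*I*√2)*(-24 + 28) = -3*I*√2*4 = -12*I*√2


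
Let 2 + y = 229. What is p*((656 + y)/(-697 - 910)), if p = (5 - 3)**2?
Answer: -3532/1607 ≈ -2.1979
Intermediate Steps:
y = 227 (y = -2 + 229 = 227)
p = 4 (p = 2**2 = 4)
p*((656 + y)/(-697 - 910)) = 4*((656 + 227)/(-697 - 910)) = 4*(883/(-1607)) = 4*(883*(-1/1607)) = 4*(-883/1607) = -3532/1607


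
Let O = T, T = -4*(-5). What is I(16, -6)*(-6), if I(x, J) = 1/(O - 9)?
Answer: -6/11 ≈ -0.54545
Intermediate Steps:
T = 20
O = 20
I(x, J) = 1/11 (I(x, J) = 1/(20 - 9) = 1/11)
I(16, -6)*(-6) = (1/11)*(-6) = -6/11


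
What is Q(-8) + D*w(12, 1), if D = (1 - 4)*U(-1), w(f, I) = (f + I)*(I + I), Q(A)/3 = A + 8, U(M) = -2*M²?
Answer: 156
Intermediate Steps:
Q(A) = 24 + 3*A (Q(A) = 3*(A + 8) = 3*(8 + A) = 24 + 3*A)
w(f, I) = 2*I*(I + f) (w(f, I) = (I + f)*(2*I) = 2*I*(I + f))
D = 6 (D = (1 - 4)*(-2*(-1)²) = -(-6) = -3*(-2) = 6)
Q(-8) + D*w(12, 1) = (24 + 3*(-8)) + 6*(2*1*(1 + 12)) = (24 - 24) + 6*(2*1*13) = 0 + 6*26 = 0 + 156 = 156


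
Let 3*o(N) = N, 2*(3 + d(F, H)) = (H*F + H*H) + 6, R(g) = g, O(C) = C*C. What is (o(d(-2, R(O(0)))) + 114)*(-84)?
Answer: -9576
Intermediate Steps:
O(C) = C**2
d(F, H) = H**2/2 + F*H/2 (d(F, H) = -3 + ((H*F + H*H) + 6)/2 = -3 + ((F*H + H**2) + 6)/2 = -3 + ((H**2 + F*H) + 6)/2 = -3 + (6 + H**2 + F*H)/2 = -3 + (3 + H**2/2 + F*H/2) = H**2/2 + F*H/2)
o(N) = N/3
(o(d(-2, R(O(0)))) + 114)*(-84) = (((1/2)*0**2*(-2 + 0**2))/3 + 114)*(-84) = (((1/2)*0*(-2 + 0))/3 + 114)*(-84) = (((1/2)*0*(-2))/3 + 114)*(-84) = ((1/3)*0 + 114)*(-84) = (0 + 114)*(-84) = 114*(-84) = -9576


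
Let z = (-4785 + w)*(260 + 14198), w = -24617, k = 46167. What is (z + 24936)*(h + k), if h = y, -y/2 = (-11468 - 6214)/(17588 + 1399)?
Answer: -124206375259930580/6329 ≈ -1.9625e+13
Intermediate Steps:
y = 11788/6329 (y = -2*(-11468 - 6214)/(17588 + 1399) = -(-35364)/18987 = -2*(-5894/6329) = 11788/6329 ≈ 1.8625)
h = 11788/6329 ≈ 1.8625
z = -425094116 (z = (-4785 - 24617)*(260 + 14198) = -29402*14458 = -425094116)
(z + 24936)*(h + k) = (-425094116 + 24936)*(11788/6329 + 46167) = -425069180*292202731/6329 = -124206375259930580/6329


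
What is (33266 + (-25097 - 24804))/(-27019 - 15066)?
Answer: 3327/8417 ≈ 0.39527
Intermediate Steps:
(33266 + (-25097 - 24804))/(-27019 - 15066) = (33266 - 49901)/(-42085) = -16635*(-1/42085) = 3327/8417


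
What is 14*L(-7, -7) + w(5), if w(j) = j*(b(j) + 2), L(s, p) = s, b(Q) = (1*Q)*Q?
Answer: 37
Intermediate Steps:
b(Q) = Q**2 (b(Q) = Q*Q = Q**2)
w(j) = j*(2 + j**2) (w(j) = j*(j**2 + 2) = j*(2 + j**2))
14*L(-7, -7) + w(5) = 14*(-7) + 5*(2 + 5**2) = -98 + 5*(2 + 25) = -98 + 5*27 = -98 + 135 = 37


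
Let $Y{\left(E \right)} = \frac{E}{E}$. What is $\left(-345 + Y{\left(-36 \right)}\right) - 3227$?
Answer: $-3571$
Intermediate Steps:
$Y{\left(E \right)} = 1$
$\left(-345 + Y{\left(-36 \right)}\right) - 3227 = \left(-345 + 1\right) - 3227 = -344 - 3227 = -3571$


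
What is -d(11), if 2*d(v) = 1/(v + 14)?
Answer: -1/50 ≈ -0.020000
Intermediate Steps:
d(v) = 1/(2*(14 + v)) (d(v) = 1/(2*(v + 14)) = 1/(2*(14 + v)))
-d(11) = -1/(2*(14 + 11)) = -1/(2*25) = -1*1/50 = -1/50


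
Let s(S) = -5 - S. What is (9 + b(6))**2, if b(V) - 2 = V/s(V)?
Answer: 13225/121 ≈ 109.30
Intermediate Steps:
b(V) = 2 + V/(-5 - V)
(9 + b(6))**2 = (9 + (10 + 6)/(5 + 6))**2 = (9 + 16/11)**2 = (115/11)**2 = 13225/121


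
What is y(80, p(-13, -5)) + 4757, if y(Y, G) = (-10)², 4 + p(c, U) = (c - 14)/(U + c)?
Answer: 4857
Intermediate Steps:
p(c, U) = -4 + (-14 + c)/(U + c) (p(c, U) = -4 + (c - 14)/(U + c) = -4 + (-14 + c)/(U + c))
y(Y, G) = 100
y(80, p(-13, -5)) + 4757 = 100 + 4757 = 4857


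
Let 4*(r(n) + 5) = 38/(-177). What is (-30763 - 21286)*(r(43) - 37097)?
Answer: 683618176223/354 ≈ 1.9311e+9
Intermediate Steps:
r(n) = -1789/354 (r(n) = -5 + (38/(-177))/4 = -5 + (38*(-1/177))/4 = -5 + (1/4)*(-38/177) = -5 - 19/354 = -1789/354)
(-30763 - 21286)*(r(43) - 37097) = (-30763 - 21286)*(-1789/354 - 37097) = -52049*(-13134127/354) = 683618176223/354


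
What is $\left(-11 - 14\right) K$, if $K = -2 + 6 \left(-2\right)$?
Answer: $350$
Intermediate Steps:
$K = -14$ ($K = -2 - 12 = -14$)
$\left(-11 - 14\right) K = \left(-11 - 14\right) \left(-14\right) = \left(-25\right) \left(-14\right) = 350$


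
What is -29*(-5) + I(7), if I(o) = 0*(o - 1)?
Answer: 145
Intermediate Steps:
I(o) = 0 (I(o) = 0*(-1 + o) = 0)
-29*(-5) + I(7) = -29*(-5) + 0 = 145 + 0 = 145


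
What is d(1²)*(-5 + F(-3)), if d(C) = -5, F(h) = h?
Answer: 40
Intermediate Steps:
d(1²)*(-5 + F(-3)) = -5*(-5 - 3) = -5*(-8) = 40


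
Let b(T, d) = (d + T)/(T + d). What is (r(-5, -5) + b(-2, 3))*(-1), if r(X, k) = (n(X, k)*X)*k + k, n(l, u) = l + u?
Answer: 254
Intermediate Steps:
b(T, d) = 1 (b(T, d) = (T + d)/(T + d) = 1)
r(X, k) = k + X*k*(X + k) (r(X, k) = ((X + k)*X)*k + k = (X*(X + k))*k + k = X*k*(X + k) + k = k + X*k*(X + k))
(r(-5, -5) + b(-2, 3))*(-1) = (-5*(1 - 5*(-5 - 5)) + 1)*(-1) = (-5*(1 - 5*(-10)) + 1)*(-1) = (-5*(1 + 50) + 1)*(-1) = (-5*51 + 1)*(-1) = (-255 + 1)*(-1) = -254*(-1) = 254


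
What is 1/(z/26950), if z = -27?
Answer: -26950/27 ≈ -998.15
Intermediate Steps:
1/(z/26950) = 1/(-27/26950) = -26950/27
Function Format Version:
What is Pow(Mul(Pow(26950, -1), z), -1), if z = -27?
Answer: Rational(-26950, 27) ≈ -998.15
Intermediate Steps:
Pow(Mul(Pow(26950, -1), z), -1) = Pow(Mul(Pow(26950, -1), -27), -1) = Pow(Mul(Rational(1, 26950), -27), -1) = Pow(Rational(-27, 26950), -1) = Rational(-26950, 27)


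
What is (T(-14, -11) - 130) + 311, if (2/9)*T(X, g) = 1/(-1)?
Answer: 353/2 ≈ 176.50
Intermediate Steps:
T(X, g) = -9/2 (T(X, g) = (9/2)/(-1) = (9/2)*(-1) = -9/2)
(T(-14, -11) - 130) + 311 = (-9/2 - 130) + 311 = -269/2 + 311 = 353/2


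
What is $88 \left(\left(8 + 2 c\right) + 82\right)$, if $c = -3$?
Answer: $7392$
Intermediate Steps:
$88 \left(\left(8 + 2 c\right) + 82\right) = 88 \left(\left(8 + 2 \left(-3\right)\right) + 82\right) = 88 \left(\left(8 - 6\right) + 82\right) = 88 \left(2 + 82\right) = 88 \cdot 84 = 7392$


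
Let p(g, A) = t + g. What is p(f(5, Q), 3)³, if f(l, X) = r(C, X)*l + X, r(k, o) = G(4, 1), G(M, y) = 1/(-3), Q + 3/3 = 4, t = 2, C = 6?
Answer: 1000/27 ≈ 37.037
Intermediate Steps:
Q = 3 (Q = -1 + 4 = 3)
G(M, y) = -⅓
r(k, o) = -⅓
f(l, X) = X - l/3 (f(l, X) = -l/3 + X = X - l/3)
p(g, A) = 2 + g
p(f(5, Q), 3)³ = (2 + (3 - ⅓*5))³ = (2 + (3 - 5/3))³ = (2 + 4/3)³ = (10/3)³ = 1000/27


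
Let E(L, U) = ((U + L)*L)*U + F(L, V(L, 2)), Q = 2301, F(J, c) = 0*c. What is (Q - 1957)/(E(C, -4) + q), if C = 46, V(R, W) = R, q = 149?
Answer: -344/7579 ≈ -0.045389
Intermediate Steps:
F(J, c) = 0
E(L, U) = L*U*(L + U) (E(L, U) = ((U + L)*L)*U + 0 = ((L + U)*L)*U + 0 = (L*(L + U))*U + 0 = L*U*(L + U) + 0 = L*U*(L + U))
(Q - 1957)/(E(C, -4) + q) = (2301 - 1957)/(46*(-4)*(46 - 4) + 149) = 344/(46*(-4)*42 + 149) = 344/(-7728 + 149) = 344/(-7579) = 344*(-1/7579) = -344/7579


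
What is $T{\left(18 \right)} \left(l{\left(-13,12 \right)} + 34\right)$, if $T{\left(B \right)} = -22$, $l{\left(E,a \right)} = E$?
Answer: $-462$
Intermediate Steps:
$T{\left(18 \right)} \left(l{\left(-13,12 \right)} + 34\right) = - 22 \left(-13 + 34\right) = \left(-22\right) 21 = -462$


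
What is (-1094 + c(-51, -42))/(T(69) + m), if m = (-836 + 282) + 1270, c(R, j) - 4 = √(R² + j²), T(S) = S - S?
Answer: -545/358 + 3*√485/716 ≈ -1.4301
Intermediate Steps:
T(S) = 0
c(R, j) = 4 + √(R² + j²)
m = 716 (m = -554 + 1270 = 716)
(-1094 + c(-51, -42))/(T(69) + m) = (-1094 + (4 + √((-51)² + (-42)²)))/(0 + 716) = (-1094 + (4 + √(2601 + 1764)))/716 = (-1094 + (4 + √4365))*(1/716) = (-1094 + (4 + 3*√485))*(1/716) = (-1090 + 3*√485)*(1/716) = -545/358 + 3*√485/716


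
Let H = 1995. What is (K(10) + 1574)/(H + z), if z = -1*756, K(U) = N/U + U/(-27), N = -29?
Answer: 424097/334530 ≈ 1.2677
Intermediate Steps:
K(U) = -29/U - U/27 (K(U) = -29/U + U/(-27) = -29/U + U*(-1/27) = -29/U - U/27)
z = -756
(K(10) + 1574)/(H + z) = ((-29/10 - 1/27*10) + 1574)/(1995 - 756) = ((-29*⅒ - 10/27) + 1574)/1239 = ((-29/10 - 10/27) + 1574)*(1/1239) = (-883/270 + 1574)*(1/1239) = (424097/270)*(1/1239) = 424097/334530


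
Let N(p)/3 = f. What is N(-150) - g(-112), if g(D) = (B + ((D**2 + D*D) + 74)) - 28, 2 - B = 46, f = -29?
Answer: -25177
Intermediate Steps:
N(p) = -87 (N(p) = 3*(-29) = -87)
B = -44 (B = 2 - 1*46 = 2 - 46 = -44)
g(D) = 2 + 2*D**2 (g(D) = (-44 + ((D**2 + D*D) + 74)) - 28 = (-44 + ((D**2 + D**2) + 74)) - 28 = (-44 + (2*D**2 + 74)) - 28 = (-44 + (74 + 2*D**2)) - 28 = (30 + 2*D**2) - 28 = 2 + 2*D**2)
N(-150) - g(-112) = -87 - (2 + 2*(-112)**2) = -87 - (2 + 2*12544) = -87 - (2 + 25088) = -87 - 1*25090 = -87 - 25090 = -25177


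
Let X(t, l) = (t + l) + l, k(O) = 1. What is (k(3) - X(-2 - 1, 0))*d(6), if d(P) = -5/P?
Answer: -10/3 ≈ -3.3333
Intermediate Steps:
X(t, l) = t + 2*l (X(t, l) = (l + t) + l = t + 2*l)
(k(3) - X(-2 - 1, 0))*d(6) = (1 - ((-2 - 1) + 2*0))*(-5/6) = (1 - (-3 + 0))*(-5*1/6) = (1 - 1*(-3))*(-5/6) = (1 + 3)*(-5/6) = 4*(-5/6) = -10/3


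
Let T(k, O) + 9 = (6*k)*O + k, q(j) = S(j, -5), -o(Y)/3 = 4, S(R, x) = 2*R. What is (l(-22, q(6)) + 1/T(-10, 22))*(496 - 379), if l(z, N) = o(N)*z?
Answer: 3181455/103 ≈ 30888.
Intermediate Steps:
o(Y) = -12 (o(Y) = -3*4 = -12)
q(j) = 2*j
T(k, O) = -9 + k + 6*O*k (T(k, O) = -9 + ((6*k)*O + k) = -9 + (6*O*k + k) = -9 + (k + 6*O*k) = -9 + k + 6*O*k)
l(z, N) = -12*z
(l(-22, q(6)) + 1/T(-10, 22))*(496 - 379) = (-12*(-22) + 1/(-9 - 10 + 6*22*(-10)))*(496 - 379) = (264 + 1/(-9 - 10 - 1320))*117 = (264 + 1/(-1339))*117 = (264 - 1/1339)*117 = (353495/1339)*117 = 3181455/103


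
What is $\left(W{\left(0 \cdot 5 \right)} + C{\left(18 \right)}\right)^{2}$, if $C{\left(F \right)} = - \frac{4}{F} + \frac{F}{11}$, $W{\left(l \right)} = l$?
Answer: $\frac{19600}{9801} \approx 1.9998$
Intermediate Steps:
$C{\left(F \right)} = - \frac{4}{F} + \frac{F}{11}$ ($C{\left(F \right)} = - \frac{4}{F} + F \frac{1}{11} = - \frac{4}{F} + \frac{F}{11}$)
$\left(W{\left(0 \cdot 5 \right)} + C{\left(18 \right)}\right)^{2} = \left(0 \cdot 5 + \left(- \frac{4}{18} + \frac{1}{11} \cdot 18\right)\right)^{2} = \left(0 + \left(\left(-4\right) \frac{1}{18} + \frac{18}{11}\right)\right)^{2} = \left(0 + \left(- \frac{2}{9} + \frac{18}{11}\right)\right)^{2} = \left(0 + \frac{140}{99}\right)^{2} = \left(\frac{140}{99}\right)^{2} = \frac{19600}{9801}$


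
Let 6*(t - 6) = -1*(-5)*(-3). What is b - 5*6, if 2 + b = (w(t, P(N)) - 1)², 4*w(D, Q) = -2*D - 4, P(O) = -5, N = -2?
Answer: -287/16 ≈ -17.938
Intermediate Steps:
t = 7/2 (t = 6 + (-1*(-5)*(-3))/6 = 6 + (5*(-3))/6 = 6 + (⅙)*(-15) = 6 - 5/2 = 7/2 ≈ 3.5000)
w(D, Q) = -1 - D/2 (w(D, Q) = (-2*D - 4)/4 = (-4 - 2*D)/4 = -1 - D/2)
b = 193/16 (b = -2 + ((-1 - ½*7/2) - 1)² = -2 + ((-1 - 7/4) - 1)² = -2 + (-11/4 - 1)² = -2 + (-15/4)² = -2 + 225/16 = 193/16 ≈ 12.063)
b - 5*6 = 193/16 - 5*6 = 193/16 - 30 = -287/16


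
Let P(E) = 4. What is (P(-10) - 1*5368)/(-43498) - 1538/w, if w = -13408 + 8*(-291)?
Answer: 5403851/24445876 ≈ 0.22105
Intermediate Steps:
w = -15736 (w = -13408 - 2328 = -15736)
(P(-10) - 1*5368)/(-43498) - 1538/w = (4 - 1*5368)/(-43498) - 1538/(-15736) = (4 - 5368)*(-1/43498) - 1538*(-1/15736) = -5364*(-1/43498) + 769/7868 = 2682/21749 + 769/7868 = 5403851/24445876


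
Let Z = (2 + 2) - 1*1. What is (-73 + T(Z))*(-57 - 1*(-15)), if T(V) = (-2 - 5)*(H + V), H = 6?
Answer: 5712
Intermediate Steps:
Z = 3 (Z = 4 - 1 = 3)
T(V) = -42 - 7*V (T(V) = (-2 - 5)*(6 + V) = -7*(6 + V) = -42 - 7*V)
(-73 + T(Z))*(-57 - 1*(-15)) = (-73 + (-42 - 7*3))*(-57 - 1*(-15)) = (-73 + (-42 - 21))*(-57 + 15) = (-73 - 63)*(-42) = -136*(-42) = 5712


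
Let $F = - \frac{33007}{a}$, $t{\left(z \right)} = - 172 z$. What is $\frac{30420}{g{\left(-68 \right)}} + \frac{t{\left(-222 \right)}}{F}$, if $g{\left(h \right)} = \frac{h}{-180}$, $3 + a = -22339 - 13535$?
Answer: $\frac{68472047556}{561119} \approx 1.2203 \cdot 10^{5}$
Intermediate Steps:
$a = -35877$ ($a = -3 - 35874 = -35877$)
$F = \frac{33007}{35877}$ ($F = - \frac{33007}{-35877} = \left(-33007\right) \left(- \frac{1}{35877}\right) = \frac{33007}{35877} \approx 0.92$)
$g{\left(h \right)} = - \frac{h}{180}$ ($g{\left(h \right)} = h \left(- \frac{1}{180}\right) = - \frac{h}{180}$)
$\frac{30420}{g{\left(-68 \right)}} + \frac{t{\left(-222 \right)}}{F} = \frac{30420}{\left(- \frac{1}{180}\right) \left(-68\right)} + \frac{\left(-172\right) \left(-222\right)}{\frac{33007}{35877}} = \frac{30420}{\frac{17}{45}} + 38184 \cdot \frac{35877}{33007} = 30420 \cdot \frac{45}{17} + \frac{1369927368}{33007} = \frac{1368900}{17} + \frac{1369927368}{33007} = \frac{68472047556}{561119}$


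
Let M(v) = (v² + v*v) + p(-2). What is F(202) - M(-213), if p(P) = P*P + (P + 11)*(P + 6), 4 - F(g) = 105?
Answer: -90879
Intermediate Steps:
F(g) = -101 (F(g) = 4 - 1*105 = 4 - 105 = -101)
p(P) = P² + (6 + P)*(11 + P) (p(P) = P² + (11 + P)*(6 + P) = P² + (6 + P)*(11 + P))
M(v) = 40 + 2*v² (M(v) = (v² + v*v) + (66 + 2*(-2)² + 17*(-2)) = (v² + v²) + (66 + 2*4 - 34) = 2*v² + (66 + 8 - 34) = 2*v² + 40 = 40 + 2*v²)
F(202) - M(-213) = -101 - (40 + 2*(-213)²) = -101 - (40 + 2*45369) = -101 - (40 + 90738) = -101 - 1*90778 = -101 - 90778 = -90879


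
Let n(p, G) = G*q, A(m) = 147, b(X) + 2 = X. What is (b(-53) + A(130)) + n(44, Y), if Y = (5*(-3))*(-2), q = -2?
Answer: 32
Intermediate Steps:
b(X) = -2 + X
Y = 30 (Y = -15*(-2) = 30)
n(p, G) = -2*G (n(p, G) = G*(-2) = -2*G)
(b(-53) + A(130)) + n(44, Y) = ((-2 - 53) + 147) - 2*30 = (-55 + 147) - 60 = 92 - 60 = 32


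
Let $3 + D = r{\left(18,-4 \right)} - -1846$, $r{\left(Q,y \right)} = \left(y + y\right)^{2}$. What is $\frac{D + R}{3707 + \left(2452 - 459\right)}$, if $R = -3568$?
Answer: $- \frac{1661}{5700} \approx -0.2914$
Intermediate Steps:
$r{\left(Q,y \right)} = 4 y^{2}$ ($r{\left(Q,y \right)} = \left(2 y\right)^{2} = 4 y^{2}$)
$D = 1907$ ($D = -3 + \left(4 \left(-4\right)^{2} - -1846\right) = -3 + \left(4 \cdot 16 + 1846\right) = -3 + \left(64 + 1846\right) = -3 + 1910 = 1907$)
$\frac{D + R}{3707 + \left(2452 - 459\right)} = \frac{1907 - 3568}{3707 + \left(2452 - 459\right)} = - \frac{1661}{3707 + 1993} = - \frac{1661}{5700}$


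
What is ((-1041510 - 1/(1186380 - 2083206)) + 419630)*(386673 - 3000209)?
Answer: 728808235201385072/448413 ≈ 1.6253e+12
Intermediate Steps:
((-1041510 - 1/(1186380 - 2083206)) + 419630)*(386673 - 3000209) = ((-1041510 - 1/(-896826)) + 419630)*(-2613536) = ((-1041510 - 1*(-1/896826)) + 419630)*(-2613536) = ((-1041510 + 1/896826) + 419630)*(-2613536) = (-934053247259/896826 + 419630)*(-2613536) = -557718152879/896826*(-2613536) = 728808235201385072/448413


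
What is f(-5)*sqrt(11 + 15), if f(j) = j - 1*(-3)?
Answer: -2*sqrt(26) ≈ -10.198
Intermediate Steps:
f(j) = 3 + j (f(j) = j + 3 = 3 + j)
f(-5)*sqrt(11 + 15) = (3 - 5)*sqrt(11 + 15) = -2*sqrt(26)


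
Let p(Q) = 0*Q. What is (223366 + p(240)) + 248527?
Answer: 471893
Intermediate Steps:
p(Q) = 0
(223366 + p(240)) + 248527 = (223366 + 0) + 248527 = 223366 + 248527 = 471893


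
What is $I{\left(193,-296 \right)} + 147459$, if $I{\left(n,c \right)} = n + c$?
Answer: $147356$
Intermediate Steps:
$I{\left(n,c \right)} = c + n$
$I{\left(193,-296 \right)} + 147459 = \left(-296 + 193\right) + 147459 = -103 + 147459 = 147356$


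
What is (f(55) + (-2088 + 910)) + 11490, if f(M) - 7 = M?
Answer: 10374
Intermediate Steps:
f(M) = 7 + M
(f(55) + (-2088 + 910)) + 11490 = ((7 + 55) + (-2088 + 910)) + 11490 = (62 - 1178) + 11490 = -1116 + 11490 = 10374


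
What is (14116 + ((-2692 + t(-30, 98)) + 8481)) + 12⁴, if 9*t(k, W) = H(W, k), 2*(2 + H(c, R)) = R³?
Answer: 352267/9 ≈ 39141.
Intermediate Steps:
H(c, R) = -2 + R³/2
t(k, W) = -2/9 + k³/18 (t(k, W) = (-2 + k³/2)/9 = -2/9 + k³/18)
(14116 + ((-2692 + t(-30, 98)) + 8481)) + 12⁴ = (14116 + ((-2692 + (-2/9 + (1/18)*(-30)³)) + 8481)) + 12⁴ = (14116 + ((-2692 + (-2/9 + (1/18)*(-27000))) + 8481)) + 20736 = (14116 + ((-2692 + (-2/9 - 1500)) + 8481)) + 20736 = (14116 + ((-2692 - 13502/9) + 8481)) + 20736 = (14116 + (-37730/9 + 8481)) + 20736 = (14116 + 38599/9) + 20736 = 165643/9 + 20736 = 352267/9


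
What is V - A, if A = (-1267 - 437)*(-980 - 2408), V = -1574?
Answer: -5774726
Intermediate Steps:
A = 5773152 (A = -1704*(-3388) = 5773152)
V - A = -1574 - 1*5773152 = -1574 - 5773152 = -5774726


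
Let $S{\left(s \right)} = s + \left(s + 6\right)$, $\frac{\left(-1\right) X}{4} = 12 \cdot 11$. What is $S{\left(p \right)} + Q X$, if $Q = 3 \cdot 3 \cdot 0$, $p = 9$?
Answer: $24$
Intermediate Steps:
$X = -528$ ($X = - 4 \cdot 12 \cdot 11 = \left(-4\right) 132 = -528$)
$Q = 0$ ($Q = 9 \cdot 0 = 0$)
$S{\left(s \right)} = 6 + 2 s$ ($S{\left(s \right)} = s + \left(6 + s\right) = 6 + 2 s$)
$S{\left(p \right)} + Q X = \left(6 + 2 \cdot 9\right) + 0 \left(-528\right) = \left(6 + 18\right) + 0 = 24 + 0 = 24$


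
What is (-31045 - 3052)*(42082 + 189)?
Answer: -1441314287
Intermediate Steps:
(-31045 - 3052)*(42082 + 189) = -34097*42271 = -1441314287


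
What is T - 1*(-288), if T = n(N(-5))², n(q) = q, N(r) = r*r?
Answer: 913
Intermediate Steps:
N(r) = r²
T = 625 (T = ((-5)²)² = 25² = 625)
T - 1*(-288) = 625 - 1*(-288) = 625 + 288 = 913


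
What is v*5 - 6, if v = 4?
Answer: 14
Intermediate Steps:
v*5 - 6 = 4*5 - 6 = 20 - 6 = 14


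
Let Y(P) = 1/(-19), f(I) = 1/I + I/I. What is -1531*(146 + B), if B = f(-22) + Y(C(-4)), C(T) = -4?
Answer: -94011055/418 ≈ -2.2491e+5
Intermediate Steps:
f(I) = 1 + 1/I (f(I) = 1/I + 1 = 1 + 1/I)
Y(P) = -1/19
B = 377/418 (B = (1 - 22)/(-22) - 1/19 = -1/22*(-21) - 1/19 = 21/22 - 1/19 = 377/418 ≈ 0.90191)
-1531*(146 + B) = -1531*(146 + 377/418) = -1531*61405/418 = -94011055/418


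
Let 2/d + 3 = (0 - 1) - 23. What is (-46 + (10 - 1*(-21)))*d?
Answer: 10/9 ≈ 1.1111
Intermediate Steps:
d = -2/27 (d = 2/(-3 + ((0 - 1) - 23)) = 2/(-3 + (-1 - 23)) = 2/(-3 - 24) = 2/(-27) = 2*(-1/27) = -2/27 ≈ -0.074074)
(-46 + (10 - 1*(-21)))*d = (-46 + (10 - 1*(-21)))*(-2/27) = (-46 + (10 + 21))*(-2/27) = (-46 + 31)*(-2/27) = -15*(-2/27) = 10/9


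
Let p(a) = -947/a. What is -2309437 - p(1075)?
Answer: -2482643828/1075 ≈ -2.3094e+6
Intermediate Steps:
-2309437 - p(1075) = -2309437 - (-947)/1075 = -2309437 - 1*(-947/1075) = -2309437 + 947/1075 = -2482643828/1075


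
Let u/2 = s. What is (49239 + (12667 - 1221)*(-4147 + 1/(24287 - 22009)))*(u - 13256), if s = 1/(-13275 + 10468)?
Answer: 2009627852344519356/3197173 ≈ 6.2856e+11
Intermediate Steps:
s = -1/2807 (s = 1/(-2807) = -1/2807 ≈ -0.00035625)
u = -2/2807 (u = 2*(-1/2807) = -2/2807 ≈ -0.00071250)
(49239 + (12667 - 1221)*(-4147 + 1/(24287 - 22009)))*(u - 13256) = (49239 + (12667 - 1221)*(-4147 + 1/(24287 - 22009)))*(-2/2807 - 13256) = (49239 + 11446*(-4147 + 1/2278))*(-37209594/2807) = (49239 + 11446*(-9446865/2278))*(-37209594/2807) = (49239 - 54064408395/1139)*(-37209594/2807) = -54008325174/1139*(-37209594/2807) = 2009627852344519356/3197173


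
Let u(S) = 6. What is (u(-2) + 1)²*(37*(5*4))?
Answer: 36260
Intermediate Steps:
(u(-2) + 1)²*(37*(5*4)) = (6 + 1)²*(37*(5*4)) = 7²*(37*20) = 49*740 = 36260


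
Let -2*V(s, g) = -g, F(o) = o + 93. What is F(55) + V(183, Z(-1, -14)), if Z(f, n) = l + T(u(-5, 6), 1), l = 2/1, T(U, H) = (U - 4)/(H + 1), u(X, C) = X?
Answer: 587/4 ≈ 146.75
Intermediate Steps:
F(o) = 93 + o
T(U, H) = (-4 + U)/(1 + H)
l = 2 (l = 2*1 = 2)
Z(f, n) = -5/2 (Z(f, n) = 2 + (-4 - 5)/(1 + 1) = 2 - 9/2 = -5/2)
V(s, g) = g/2 (V(s, g) = -(-1)*g/2 = g/2)
F(55) + V(183, Z(-1, -14)) = (93 + 55) + (½)*(-5/2) = 148 - 5/4 = 587/4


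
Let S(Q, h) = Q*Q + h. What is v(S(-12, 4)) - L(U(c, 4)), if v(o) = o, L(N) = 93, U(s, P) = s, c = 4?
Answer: 55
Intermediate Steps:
S(Q, h) = h + Q**2 (S(Q, h) = Q**2 + h = h + Q**2)
v(S(-12, 4)) - L(U(c, 4)) = (4 + (-12)**2) - 1*93 = (4 + 144) - 93 = 148 - 93 = 55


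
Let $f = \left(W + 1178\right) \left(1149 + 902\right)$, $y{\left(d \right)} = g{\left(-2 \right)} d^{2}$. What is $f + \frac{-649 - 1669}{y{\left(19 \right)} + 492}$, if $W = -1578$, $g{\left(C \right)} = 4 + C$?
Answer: $- \frac{497983959}{607} \approx -8.204 \cdot 10^{5}$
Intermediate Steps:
$y{\left(d \right)} = 2 d^{2}$ ($y{\left(d \right)} = \left(4 - 2\right) d^{2} = 2 d^{2}$)
$f = -820400$ ($f = \left(-1578 + 1178\right) \left(1149 + 902\right) = \left(-400\right) 2051 = -820400$)
$f + \frac{-649 - 1669}{y{\left(19 \right)} + 492} = -820400 + \frac{-649 - 1669}{2 \cdot 19^{2} + 492} = -820400 - \frac{2318}{2 \cdot 361 + 492} = -820400 - \frac{2318}{722 + 492} = -820400 - \frac{2318}{1214} = -820400 - \frac{1159}{607} = - \frac{497983959}{607}$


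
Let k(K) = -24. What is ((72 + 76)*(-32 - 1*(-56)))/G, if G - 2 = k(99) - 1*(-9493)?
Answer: 1184/3157 ≈ 0.37504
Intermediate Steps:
G = 9471 (G = 2 + (-24 - 1*(-9493)) = 2 + (-24 + 9493) = 2 + 9469 = 9471)
((72 + 76)*(-32 - 1*(-56)))/G = ((72 + 76)*(-32 - 1*(-56)))/9471 = (148*(-32 + 56))*(1/9471) = (148*24)*(1/9471) = 3552*(1/9471) = 1184/3157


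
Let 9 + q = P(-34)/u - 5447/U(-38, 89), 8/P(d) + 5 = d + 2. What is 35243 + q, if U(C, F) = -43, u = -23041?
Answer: 1296259771497/36658231 ≈ 35361.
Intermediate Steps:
P(d) = 8/(-3 + d) (P(d) = 8/(-5 + (d + 2)) = 8/(-5 + (2 + d)) = 8/(-3 + d))
q = 4313736364/36658231 (q = -9 + ((8/(-3 - 34))/(-23041) - 5447/(-43)) = -9 + ((8/(-37))*(-1/23041) - 5447*(-1/43)) = -9 + ((8*(-1/37))*(-1/23041) + 5447/43) = -9 + (-8/37*(-1/23041) + 5447/43) = -9 + (8/852517 + 5447/43) = -9 + 4643660443/36658231 = 4313736364/36658231 ≈ 117.67)
35243 + q = 35243 + 4313736364/36658231 = 1296259771497/36658231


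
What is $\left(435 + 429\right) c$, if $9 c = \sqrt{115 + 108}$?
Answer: $96 \sqrt{223} \approx 1433.6$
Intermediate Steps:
$c = \frac{\sqrt{223}}{9}$ ($c = \frac{\sqrt{115 + 108}}{9} = \frac{\sqrt{223}}{9} \approx 1.6592$)
$\left(435 + 429\right) c = \left(435 + 429\right) \frac{\sqrt{223}}{9} = 864 \frac{\sqrt{223}}{9} = 96 \sqrt{223}$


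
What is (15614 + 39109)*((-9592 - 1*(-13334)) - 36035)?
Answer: -1767169839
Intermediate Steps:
(15614 + 39109)*((-9592 - 1*(-13334)) - 36035) = 54723*((-9592 + 13334) - 36035) = 54723*(3742 - 36035) = 54723*(-32293) = -1767169839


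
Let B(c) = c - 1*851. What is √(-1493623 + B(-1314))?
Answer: 2*I*√373947 ≈ 1223.0*I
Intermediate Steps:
B(c) = -851 + c (B(c) = c - 851 = -851 + c)
√(-1493623 + B(-1314)) = √(-1493623 + (-851 - 1314)) = √(-1493623 - 2165) = √(-1495788) = 2*I*√373947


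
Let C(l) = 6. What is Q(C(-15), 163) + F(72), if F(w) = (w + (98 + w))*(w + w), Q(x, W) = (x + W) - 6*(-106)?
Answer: 35653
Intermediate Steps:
Q(x, W) = 636 + W + x (Q(x, W) = (W + x) + 636 = 636 + W + x)
F(w) = 2*w*(98 + 2*w) (F(w) = (98 + 2*w)*(2*w) = 2*w*(98 + 2*w))
Q(C(-15), 163) + F(72) = (636 + 163 + 6) + 4*72*(49 + 72) = 805 + 4*72*121 = 805 + 34848 = 35653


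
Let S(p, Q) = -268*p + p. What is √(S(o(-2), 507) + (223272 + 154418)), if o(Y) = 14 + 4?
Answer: 2*√93221 ≈ 610.64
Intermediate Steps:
o(Y) = 18
S(p, Q) = -267*p
√(S(o(-2), 507) + (223272 + 154418)) = √(-267*18 + (223272 + 154418)) = √(-4806 + 377690) = √372884 = 2*√93221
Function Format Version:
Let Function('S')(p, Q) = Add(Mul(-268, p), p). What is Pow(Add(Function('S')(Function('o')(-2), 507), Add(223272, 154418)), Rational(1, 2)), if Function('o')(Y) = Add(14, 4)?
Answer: Mul(2, Pow(93221, Rational(1, 2))) ≈ 610.64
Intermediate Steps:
Function('o')(Y) = 18
Function('S')(p, Q) = Mul(-267, p)
Pow(Add(Function('S')(Function('o')(-2), 507), Add(223272, 154418)), Rational(1, 2)) = Pow(Add(Mul(-267, 18), Add(223272, 154418)), Rational(1, 2)) = Pow(Add(-4806, 377690), Rational(1, 2)) = Pow(372884, Rational(1, 2)) = Mul(2, Pow(93221, Rational(1, 2)))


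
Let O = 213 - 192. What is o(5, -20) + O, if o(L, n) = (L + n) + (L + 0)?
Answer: 11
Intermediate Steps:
o(L, n) = n + 2*L (o(L, n) = (L + n) + L = n + 2*L)
O = 21
o(5, -20) + O = (-20 + 2*5) + 21 = (-20 + 10) + 21 = -10 + 21 = 11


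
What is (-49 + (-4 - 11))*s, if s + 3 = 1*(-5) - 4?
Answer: 768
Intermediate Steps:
s = -12 (s = -3 + (1*(-5) - 4) = -3 + (-5 - 4) = -3 - 9 = -12)
(-49 + (-4 - 11))*s = (-49 + (-4 - 11))*(-12) = (-49 - 15)*(-12) = -64*(-12) = 768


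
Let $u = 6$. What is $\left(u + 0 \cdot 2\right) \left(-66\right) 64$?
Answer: $-25344$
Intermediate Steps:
$\left(u + 0 \cdot 2\right) \left(-66\right) 64 = \left(6 + 0 \cdot 2\right) \left(-66\right) 64 = \left(6 + 0\right) \left(-66\right) 64 = 6 \left(-66\right) 64 = \left(-396\right) 64 = -25344$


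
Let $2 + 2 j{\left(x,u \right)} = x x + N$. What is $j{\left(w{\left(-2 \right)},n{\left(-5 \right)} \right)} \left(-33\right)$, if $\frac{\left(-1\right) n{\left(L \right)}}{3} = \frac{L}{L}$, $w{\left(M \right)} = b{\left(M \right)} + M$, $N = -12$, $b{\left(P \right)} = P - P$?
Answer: $165$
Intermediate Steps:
$b{\left(P \right)} = 0$
$w{\left(M \right)} = M$ ($w{\left(M \right)} = 0 + M = M$)
$n{\left(L \right)} = -3$ ($n{\left(L \right)} = - 3 \frac{L}{L} = \left(-3\right) 1 = -3$)
$j{\left(x,u \right)} = -7 + \frac{x^{2}}{2}$ ($j{\left(x,u \right)} = -1 + \frac{x x - 12}{2} = -1 + \frac{x^{2} - 12}{2} = -1 + \frac{-12 + x^{2}}{2} = -1 + \left(-6 + \frac{x^{2}}{2}\right) = -7 + \frac{x^{2}}{2}$)
$j{\left(w{\left(-2 \right)},n{\left(-5 \right)} \right)} \left(-33\right) = \left(-7 + \frac{\left(-2\right)^{2}}{2}\right) \left(-33\right) = \left(-7 + \frac{1}{2} \cdot 4\right) \left(-33\right) = \left(-7 + 2\right) \left(-33\right) = \left(-5\right) \left(-33\right) = 165$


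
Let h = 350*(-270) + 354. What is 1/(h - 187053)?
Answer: -1/281199 ≈ -3.5562e-6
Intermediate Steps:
h = -94146 (h = -94500 + 354 = -94146)
1/(h - 187053) = 1/(-94146 - 187053) = 1/(-281199) = -1/281199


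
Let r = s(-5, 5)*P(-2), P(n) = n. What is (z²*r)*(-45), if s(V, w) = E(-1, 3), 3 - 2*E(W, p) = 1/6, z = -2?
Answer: 510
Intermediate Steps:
E(W, p) = 17/12 (E(W, p) = 3/2 - ½/6 = 3/2 - ½*⅙ = 3/2 - 1/12 = 17/12)
s(V, w) = 17/12
r = -17/6 (r = (17/12)*(-2) = -17/6 ≈ -2.8333)
(z²*r)*(-45) = ((-2)²*(-17/6))*(-45) = (4*(-17/6))*(-45) = -34/3*(-45) = 510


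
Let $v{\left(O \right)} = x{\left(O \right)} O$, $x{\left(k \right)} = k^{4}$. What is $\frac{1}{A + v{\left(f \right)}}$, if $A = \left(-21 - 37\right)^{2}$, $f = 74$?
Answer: $\frac{1}{2219009988} \approx 4.5065 \cdot 10^{-10}$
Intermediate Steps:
$v{\left(O \right)} = O^{5}$ ($v{\left(O \right)} = O^{4} O = O^{5}$)
$A = 3364$ ($A = \left(-58\right)^{2} = 3364$)
$\frac{1}{A + v{\left(f \right)}} = \frac{1}{3364 + 74^{5}} = \frac{1}{3364 + 2219006624} = \frac{1}{2219009988}$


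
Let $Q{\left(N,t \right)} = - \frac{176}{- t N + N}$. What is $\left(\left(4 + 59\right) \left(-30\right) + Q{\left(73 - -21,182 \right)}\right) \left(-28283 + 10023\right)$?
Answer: $\frac{293586872920}{8507} \approx 3.4511 \cdot 10^{7}$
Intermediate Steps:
$Q{\left(N,t \right)} = - \frac{176}{N - N t}$ ($Q{\left(N,t \right)} = - \frac{176}{- N t + N} = - \frac{176}{N - N t}$)
$\left(\left(4 + 59\right) \left(-30\right) + Q{\left(73 - -21,182 \right)}\right) \left(-28283 + 10023\right) = \left(\left(4 + 59\right) \left(-30\right) + \frac{176}{\left(73 - -21\right) \left(-1 + 182\right)}\right) \left(-28283 + 10023\right) = \left(63 \left(-30\right) + \frac{176}{\left(73 + 21\right) 181}\right) \left(-18260\right) = \left(-1890 + 176 \cdot \frac{1}{94} \cdot \frac{1}{181}\right) \left(-18260\right) = \left(-1890 + \frac{88}{8507}\right) \left(-18260\right) = \left(- \frac{16078142}{8507}\right) \left(-18260\right) = \frac{293586872920}{8507}$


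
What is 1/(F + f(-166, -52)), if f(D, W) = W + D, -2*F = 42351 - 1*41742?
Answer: -2/1045 ≈ -0.0019139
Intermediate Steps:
F = -609/2 (F = -(42351 - 1*41742)/2 = -(42351 - 41742)/2 = -1/2*609 = -609/2 ≈ -304.50)
f(D, W) = D + W
1/(F + f(-166, -52)) = 1/(-609/2 + (-166 - 52)) = 1/(-609/2 - 218) = 1/(-1045/2) = -2/1045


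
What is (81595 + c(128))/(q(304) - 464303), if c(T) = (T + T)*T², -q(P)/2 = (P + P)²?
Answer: -4275899/1203631 ≈ -3.5525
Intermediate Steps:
q(P) = -8*P² (q(P) = -2*(P + P)² = -2*4*P² = -8*P²)
c(T) = 2*T³ (c(T) = (2*T)*T² = 2*T³)
(81595 + c(128))/(q(304) - 464303) = (81595 + 2*128³)/(-8*304² - 464303) = (81595 + 2*2097152)/(-8*92416 - 464303) = (81595 + 4194304)/(-739328 - 464303) = 4275899/(-1203631) = 4275899*(-1/1203631) = -4275899/1203631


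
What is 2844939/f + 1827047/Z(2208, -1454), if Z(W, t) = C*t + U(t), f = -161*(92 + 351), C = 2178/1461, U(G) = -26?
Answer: -2891319654127/3312692866 ≈ -872.80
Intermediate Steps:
C = 726/487 (C = 2178*(1/1461) = 726/487 ≈ 1.4908)
f = -71323 (f = -161*443 = -71323)
Z(W, t) = -26 + 726*t/487 (Z(W, t) = 726*t/487 - 26 = -26 + 726*t/487)
2844939/f + 1827047/Z(2208, -1454) = 2844939/(-71323) + 1827047/(-26 + (726/487)*(-1454)) = 2844939*(-1/71323) + 1827047/(-26 - 1055604/487) = -123693/3101 + 1827047/(-1068266/487) = -123693/3101 + 1827047*(-487/1068266) = -123693/3101 - 889771889/1068266 = -2891319654127/3312692866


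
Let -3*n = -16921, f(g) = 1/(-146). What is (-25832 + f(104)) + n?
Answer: -8843953/438 ≈ -20192.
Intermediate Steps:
f(g) = -1/146
n = 16921/3 (n = -⅓*(-16921) = 16921/3 ≈ 5640.3)
(-25832 + f(104)) + n = (-25832 - 1/146) + 16921/3 = -3771473/146 + 16921/3 = -8843953/438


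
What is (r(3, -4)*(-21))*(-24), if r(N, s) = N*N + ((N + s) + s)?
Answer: 2016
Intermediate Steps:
r(N, s) = N + N² + 2*s (r(N, s) = N² + (N + 2*s) = N + N² + 2*s)
(r(3, -4)*(-21))*(-24) = ((3 + 3² + 2*(-4))*(-21))*(-24) = ((3 + 9 - 8)*(-21))*(-24) = (4*(-21))*(-24) = -84*(-24) = 2016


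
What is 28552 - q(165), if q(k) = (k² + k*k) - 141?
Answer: -25757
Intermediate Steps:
q(k) = -141 + 2*k² (q(k) = (k² + k²) - 141 = 2*k² - 141 = -141 + 2*k²)
28552 - q(165) = 28552 - (-141 + 2*165²) = 28552 - (-141 + 2*27225) = 28552 - (-141 + 54450) = 28552 - 1*54309 = 28552 - 54309 = -25757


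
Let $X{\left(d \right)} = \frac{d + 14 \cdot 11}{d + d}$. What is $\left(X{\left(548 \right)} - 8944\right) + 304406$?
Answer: $\frac{161913527}{548} \approx 2.9546 \cdot 10^{5}$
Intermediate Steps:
$X{\left(d \right)} = \frac{154 + d}{2 d}$ ($X{\left(d \right)} = \frac{d + 154}{2 d} = \left(154 + d\right) \frac{1}{2 d} = \frac{154 + d}{2 d}$)
$\left(X{\left(548 \right)} - 8944\right) + 304406 = \left(\frac{154 + 548}{2 \cdot 548} - 8944\right) + 304406 = \left(\frac{1}{2} \cdot \frac{1}{548} \cdot 702 - 8944\right) + 304406 = \left(\frac{351}{548} - 8944\right) + 304406 = - \frac{4900961}{548} + 304406 = \frac{161913527}{548}$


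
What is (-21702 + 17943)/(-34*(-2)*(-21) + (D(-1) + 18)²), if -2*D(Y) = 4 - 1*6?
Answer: 3759/1067 ≈ 3.5230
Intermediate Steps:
D(Y) = 1 (D(Y) = -(4 - 1*6)/2 = -(4 - 6)/2 = -½*(-2) = 1)
(-21702 + 17943)/(-34*(-2)*(-21) + (D(-1) + 18)²) = (-21702 + 17943)/(-34*(-2)*(-21) + (1 + 18)²) = -3759/(68*(-21) + 19²) = -3759/(-1428 + 361) = -3759/(-1067) = -3759*(-1/1067) = 3759/1067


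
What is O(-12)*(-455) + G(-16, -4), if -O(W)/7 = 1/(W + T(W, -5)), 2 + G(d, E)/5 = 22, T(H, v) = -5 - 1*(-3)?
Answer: -255/2 ≈ -127.50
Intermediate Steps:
T(H, v) = -2 (T(H, v) = -5 + 3 = -2)
G(d, E) = 100 (G(d, E) = -10 + 5*22 = -10 + 110 = 100)
O(W) = -7/(-2 + W) (O(W) = -7/(W - 2) = -7/(-2 + W))
O(-12)*(-455) + G(-16, -4) = -7/(-2 - 12)*(-455) + 100 = -7/(-14)*(-455) + 100 = -7*(-1/14)*(-455) + 100 = (½)*(-455) + 100 = -455/2 + 100 = -255/2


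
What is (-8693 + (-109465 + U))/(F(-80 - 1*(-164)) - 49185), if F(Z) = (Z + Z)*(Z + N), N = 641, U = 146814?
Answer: 9552/24205 ≈ 0.39463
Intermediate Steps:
F(Z) = 2*Z*(641 + Z) (F(Z) = (Z + Z)*(Z + 641) = (2*Z)*(641 + Z) = 2*Z*(641 + Z))
(-8693 + (-109465 + U))/(F(-80 - 1*(-164)) - 49185) = (-8693 + (-109465 + 146814))/(2*(-80 - 1*(-164))*(641 + (-80 - 1*(-164))) - 49185) = (-8693 + 37349)/(2*(-80 + 164)*(641 + (-80 + 164)) - 49185) = 28656/(2*84*(641 + 84) - 49185) = 28656/(2*84*725 - 49185) = 28656/(121800 - 49185) = 28656/72615 = 28656*(1/72615) = 9552/24205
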